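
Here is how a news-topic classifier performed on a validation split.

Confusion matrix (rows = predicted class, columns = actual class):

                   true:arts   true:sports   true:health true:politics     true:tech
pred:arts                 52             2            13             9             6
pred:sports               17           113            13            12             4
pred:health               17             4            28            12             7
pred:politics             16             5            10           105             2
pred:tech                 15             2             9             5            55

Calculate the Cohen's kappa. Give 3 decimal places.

0.571

Observed agreement pₒ = trace/N = 353/533 = 0.6623
Expected agreement pₑ = Σ (rowᵢ·colᵢ)/N² = (117·82 + 126·159 + 73·68 + 143·138 + 74·86)/533² = 0.2136
κ = (pₒ − pₑ)/(1 − pₑ) = (0.6623 − 0.2136)/(1 − 0.2136) = 0.571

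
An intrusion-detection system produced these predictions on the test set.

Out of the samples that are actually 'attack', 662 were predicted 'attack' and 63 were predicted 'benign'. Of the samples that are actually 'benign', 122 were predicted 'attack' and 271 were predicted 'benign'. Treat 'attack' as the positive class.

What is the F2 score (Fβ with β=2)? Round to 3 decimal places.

Fβ = (1+β²)·TP / ((1+β²)·TP + β²·FN + FP), with β²=4
= 5·662 / (5·662 + 4·63 + 122) = 0.898

0.898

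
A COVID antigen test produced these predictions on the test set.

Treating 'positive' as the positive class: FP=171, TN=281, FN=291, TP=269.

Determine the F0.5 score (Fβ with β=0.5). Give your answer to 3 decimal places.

0.580

Fβ = (1+β²)·TP / ((1+β²)·TP + β²·FN + FP), with β²=1/4
= 1.25·269 / (1.25·269 + 0.25·291 + 171) = 0.580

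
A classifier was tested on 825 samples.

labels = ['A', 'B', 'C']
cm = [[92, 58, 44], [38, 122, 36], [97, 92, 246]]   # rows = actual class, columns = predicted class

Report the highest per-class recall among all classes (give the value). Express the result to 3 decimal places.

Per-class recall (TP/(TP+FN)):
  A: TP=92, FN=58+44=102 → 92/194 = 0.4742
  B: TP=122, FN=38+36=74 → 122/196 = 0.6224
  C: TP=246, FN=97+92=189 → 246/435 = 0.5655
Highest is class 'B' with recall = 0.622.

0.622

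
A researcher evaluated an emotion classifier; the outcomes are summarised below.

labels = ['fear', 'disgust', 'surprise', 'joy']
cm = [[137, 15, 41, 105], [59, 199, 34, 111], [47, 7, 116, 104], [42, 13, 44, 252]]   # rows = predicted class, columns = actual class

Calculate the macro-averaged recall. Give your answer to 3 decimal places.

0.566

Per-class recall (TP/(TP+FN)):
  fear: TP=137, FN=59+47+42=148 → 137/285 = 0.4807
  disgust: TP=199, FN=15+7+13=35 → 199/234 = 0.8504
  surprise: TP=116, FN=41+34+44=119 → 116/235 = 0.4936
  joy: TP=252, FN=105+111+104=320 → 252/572 = 0.4406
Macro-recall = mean = (0.4807 + 0.8504 + 0.4936 + 0.4406) / 4 = 0.566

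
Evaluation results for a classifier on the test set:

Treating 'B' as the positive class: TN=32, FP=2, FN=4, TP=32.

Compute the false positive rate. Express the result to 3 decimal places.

FPR = FP/(FP+TN) = 2/(2+32) = 0.059

0.059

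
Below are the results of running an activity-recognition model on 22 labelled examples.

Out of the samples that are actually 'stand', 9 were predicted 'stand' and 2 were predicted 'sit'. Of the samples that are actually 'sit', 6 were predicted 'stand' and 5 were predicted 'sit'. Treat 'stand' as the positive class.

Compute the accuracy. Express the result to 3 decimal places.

Accuracy = (TP+TN)/N = (9+5)/22 = 0.636

0.636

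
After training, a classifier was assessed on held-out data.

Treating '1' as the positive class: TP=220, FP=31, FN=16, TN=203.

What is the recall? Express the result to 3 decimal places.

Recall = TP/(TP+FN) = 220/(220+16) = 220/236 = 0.932

0.932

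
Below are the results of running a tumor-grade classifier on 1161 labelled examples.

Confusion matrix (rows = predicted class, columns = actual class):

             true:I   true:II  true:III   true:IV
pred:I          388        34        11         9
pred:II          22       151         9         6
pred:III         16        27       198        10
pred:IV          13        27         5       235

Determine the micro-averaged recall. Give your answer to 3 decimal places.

0.837

Micro-averaging pools counts across classes: ΣTP=972, ΣFP=189, ΣFN=189.
Micro-recall = TP/(TP+FN) on pooled counts = 0.837 (equals overall accuracy in single-label multiclass).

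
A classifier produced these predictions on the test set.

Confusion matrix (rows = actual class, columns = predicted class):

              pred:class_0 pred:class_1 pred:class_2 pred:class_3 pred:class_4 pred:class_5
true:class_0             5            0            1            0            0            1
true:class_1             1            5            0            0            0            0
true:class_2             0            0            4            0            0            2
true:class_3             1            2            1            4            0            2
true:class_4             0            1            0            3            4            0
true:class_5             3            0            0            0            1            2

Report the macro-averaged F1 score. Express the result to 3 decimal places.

Per-class F1 score (2·TP/(2·TP+FP+FN)):
  class_0: TP=5, FP=1+0+1+0+3=5, FN=0+1+0+0+1=2 → 10/17 = 0.5882
  class_1: TP=5, FP=0+0+2+1+0=3, FN=1+0+0+0+0=1 → 10/14 = 0.7143
  class_2: TP=4, FP=1+0+1+0+0=2, FN=0+0+0+0+2=2 → 8/12 = 0.6667
  class_3: TP=4, FP=0+0+0+3+0=3, FN=1+2+1+0+2=6 → 8/17 = 0.4706
  class_4: TP=4, FP=0+0+0+0+1=1, FN=0+1+0+3+0=4 → 8/13 = 0.6154
  class_5: TP=2, FP=1+0+2+2+0=5, FN=3+0+0+0+1=4 → 4/13 = 0.3077
Macro-F1 score = mean = (0.5882 + 0.7143 + 0.6667 + 0.4706 + 0.6154 + 0.3077) / 6 = 0.560

0.560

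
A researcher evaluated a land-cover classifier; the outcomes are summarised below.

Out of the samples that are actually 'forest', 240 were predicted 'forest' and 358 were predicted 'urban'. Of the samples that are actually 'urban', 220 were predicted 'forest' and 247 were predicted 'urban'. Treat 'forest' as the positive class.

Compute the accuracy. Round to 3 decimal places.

0.457

Accuracy = (TP+TN)/N = (240+247)/1065 = 0.457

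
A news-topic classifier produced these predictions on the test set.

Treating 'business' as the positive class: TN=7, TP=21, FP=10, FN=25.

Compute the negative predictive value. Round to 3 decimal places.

0.219

NPV = TN/(TN+FN) = 7/(7+25) = 0.219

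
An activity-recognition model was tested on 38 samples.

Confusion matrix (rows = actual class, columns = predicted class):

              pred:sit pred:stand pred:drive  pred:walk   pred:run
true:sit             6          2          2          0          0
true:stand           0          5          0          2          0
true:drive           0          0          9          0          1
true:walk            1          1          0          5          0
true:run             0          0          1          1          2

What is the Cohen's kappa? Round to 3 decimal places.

Observed agreement pₒ = trace/N = 27/38 = 0.7105
Expected agreement pₑ = Σ (rowᵢ·colᵢ)/N² = (10·7 + 7·8 + 10·12 + 7·8 + 4·3)/38² = 0.2175
κ = (pₒ − pₑ)/(1 − pₑ) = (0.7105 − 0.2175)/(1 − 0.2175) = 0.630

0.630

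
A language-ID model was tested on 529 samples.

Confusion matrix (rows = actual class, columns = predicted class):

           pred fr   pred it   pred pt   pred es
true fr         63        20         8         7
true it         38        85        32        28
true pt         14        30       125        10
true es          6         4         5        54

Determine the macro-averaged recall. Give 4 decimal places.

0.6471

Per-class recall (TP/(TP+FN)):
  fr: TP=63, FN=20+8+7=35 → 63/98 = 0.64286
  it: TP=85, FN=38+32+28=98 → 85/183 = 0.46448
  pt: TP=125, FN=14+30+10=54 → 125/179 = 0.69832
  es: TP=54, FN=6+4+5=15 → 54/69 = 0.78261
Macro-recall = mean = (0.64286 + 0.46448 + 0.69832 + 0.78261) / 4 = 0.6471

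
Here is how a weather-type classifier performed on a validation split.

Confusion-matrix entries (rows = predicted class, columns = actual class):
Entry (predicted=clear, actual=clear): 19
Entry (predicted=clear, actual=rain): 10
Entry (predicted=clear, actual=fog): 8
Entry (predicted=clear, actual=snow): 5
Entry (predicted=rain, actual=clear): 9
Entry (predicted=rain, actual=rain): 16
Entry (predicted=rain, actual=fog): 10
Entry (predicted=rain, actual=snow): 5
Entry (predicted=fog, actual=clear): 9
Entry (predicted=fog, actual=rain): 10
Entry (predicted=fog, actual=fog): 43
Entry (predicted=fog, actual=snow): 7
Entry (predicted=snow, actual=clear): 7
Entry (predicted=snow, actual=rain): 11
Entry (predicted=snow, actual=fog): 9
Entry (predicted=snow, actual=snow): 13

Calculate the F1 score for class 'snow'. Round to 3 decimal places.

0.371

One-vs-rest for 'snow': TP = diagonal; FP = other classes predicted 'snow'; FN = 'snow' predicted as other.
F1 score = 2·TP/(2·TP+FP+FN).
snow: TP=13, FP=7+11+9=27, FN=5+5+7=17 → 26/70 = 0.3714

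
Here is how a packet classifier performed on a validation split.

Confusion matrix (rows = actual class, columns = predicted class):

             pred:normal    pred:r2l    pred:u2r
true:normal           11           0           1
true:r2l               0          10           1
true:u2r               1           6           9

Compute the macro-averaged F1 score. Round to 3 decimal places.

0.775

Per-class F1 score (2·TP/(2·TP+FP+FN)):
  normal: TP=11, FP=0+1=1, FN=0+1=1 → 22/24 = 0.9167
  r2l: TP=10, FP=0+6=6, FN=0+1=1 → 20/27 = 0.7407
  u2r: TP=9, FP=1+1=2, FN=1+6=7 → 18/27 = 0.6667
Macro-F1 score = mean = (0.9167 + 0.7407 + 0.6667) / 3 = 0.775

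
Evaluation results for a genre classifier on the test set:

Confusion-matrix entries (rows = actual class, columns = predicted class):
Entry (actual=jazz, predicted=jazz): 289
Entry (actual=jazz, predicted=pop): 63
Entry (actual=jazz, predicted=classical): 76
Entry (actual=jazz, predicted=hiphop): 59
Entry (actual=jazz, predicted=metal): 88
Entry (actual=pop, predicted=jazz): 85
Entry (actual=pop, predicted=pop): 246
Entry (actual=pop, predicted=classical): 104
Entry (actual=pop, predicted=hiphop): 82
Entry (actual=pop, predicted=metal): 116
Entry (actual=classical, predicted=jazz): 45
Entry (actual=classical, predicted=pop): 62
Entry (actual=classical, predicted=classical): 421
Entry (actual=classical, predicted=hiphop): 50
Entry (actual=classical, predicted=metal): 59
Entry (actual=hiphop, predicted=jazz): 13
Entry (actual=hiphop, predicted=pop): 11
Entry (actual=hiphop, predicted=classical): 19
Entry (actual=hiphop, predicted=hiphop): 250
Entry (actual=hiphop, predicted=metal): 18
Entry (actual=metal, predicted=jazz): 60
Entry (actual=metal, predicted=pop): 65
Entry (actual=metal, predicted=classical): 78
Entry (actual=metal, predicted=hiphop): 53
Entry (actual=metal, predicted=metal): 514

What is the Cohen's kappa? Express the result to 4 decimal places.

Observed agreement pₒ = trace/N = 1720/2926 = 0.58783
Expected agreement pₑ = Σ (rowᵢ·colᵢ)/N² = (575·492 + 633·447 + 637·698 + 311·494 + 770·795)/2926² = 0.20747
κ = (pₒ − pₑ)/(1 − pₑ) = (0.58783 − 0.20747)/(1 − 0.20747) = 0.4799

0.4799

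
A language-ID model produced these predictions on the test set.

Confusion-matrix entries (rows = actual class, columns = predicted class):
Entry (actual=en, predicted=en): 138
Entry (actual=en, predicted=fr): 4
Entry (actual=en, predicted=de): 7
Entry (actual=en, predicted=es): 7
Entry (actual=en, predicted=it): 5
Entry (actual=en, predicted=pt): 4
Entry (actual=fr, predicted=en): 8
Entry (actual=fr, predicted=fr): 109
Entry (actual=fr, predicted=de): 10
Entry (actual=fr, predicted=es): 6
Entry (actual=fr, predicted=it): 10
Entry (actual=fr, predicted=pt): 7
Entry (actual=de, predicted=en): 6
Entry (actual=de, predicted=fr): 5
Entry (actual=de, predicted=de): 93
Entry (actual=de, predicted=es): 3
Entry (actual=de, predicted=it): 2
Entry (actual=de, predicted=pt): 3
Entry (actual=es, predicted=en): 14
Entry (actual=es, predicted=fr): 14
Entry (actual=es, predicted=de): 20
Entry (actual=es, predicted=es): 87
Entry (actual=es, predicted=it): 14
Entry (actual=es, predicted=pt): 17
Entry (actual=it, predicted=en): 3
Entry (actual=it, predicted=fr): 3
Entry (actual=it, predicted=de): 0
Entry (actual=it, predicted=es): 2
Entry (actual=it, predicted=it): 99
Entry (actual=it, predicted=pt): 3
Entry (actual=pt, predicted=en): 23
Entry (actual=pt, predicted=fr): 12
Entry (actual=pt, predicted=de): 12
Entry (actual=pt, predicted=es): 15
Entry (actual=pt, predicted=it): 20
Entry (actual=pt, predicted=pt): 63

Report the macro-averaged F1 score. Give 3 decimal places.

0.688

Per-class F1 score (2·TP/(2·TP+FP+FN)):
  en: TP=138, FP=8+6+14+3+23=54, FN=4+7+7+5+4=27 → 276/357 = 0.7731
  fr: TP=109, FP=4+5+14+3+12=38, FN=8+10+6+10+7=41 → 218/297 = 0.7340
  de: TP=93, FP=7+10+20+0+12=49, FN=6+5+3+2+3=19 → 186/254 = 0.7323
  es: TP=87, FP=7+6+3+2+15=33, FN=14+14+20+14+17=79 → 174/286 = 0.6084
  it: TP=99, FP=5+10+2+14+20=51, FN=3+3+0+2+3=11 → 198/260 = 0.7615
  pt: TP=63, FP=4+7+3+17+3=34, FN=23+12+12+15+20=82 → 126/242 = 0.5207
Macro-F1 score = mean = (0.7731 + 0.7340 + 0.7323 + 0.6084 + 0.7615 + 0.5207) / 6 = 0.688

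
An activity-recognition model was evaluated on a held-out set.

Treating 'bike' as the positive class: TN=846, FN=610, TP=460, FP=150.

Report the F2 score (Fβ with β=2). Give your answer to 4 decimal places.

Fβ = (1+β²)·TP / ((1+β²)·TP + β²·FN + FP), with β²=4
= 5·460 / (5·460 + 4·610 + 150) = 0.4703

0.4703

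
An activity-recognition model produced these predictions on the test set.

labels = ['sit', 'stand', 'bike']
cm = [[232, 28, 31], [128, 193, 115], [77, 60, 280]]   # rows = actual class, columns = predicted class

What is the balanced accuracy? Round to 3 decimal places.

0.637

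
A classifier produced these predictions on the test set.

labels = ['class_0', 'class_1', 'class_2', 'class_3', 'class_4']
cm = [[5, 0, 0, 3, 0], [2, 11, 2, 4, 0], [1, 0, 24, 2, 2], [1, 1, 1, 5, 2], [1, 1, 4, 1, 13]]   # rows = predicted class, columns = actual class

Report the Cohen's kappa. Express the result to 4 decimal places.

Observed agreement pₒ = trace/N = 58/86 = 0.67442
Expected agreement pₑ = Σ (rowᵢ·colᵢ)/N² = (10·8 + 13·19 + 31·29 + 15·10 + 17·20)/86² = 0.23202
κ = (pₒ − pₑ)/(1 − pₑ) = (0.67442 − 0.23202)/(1 − 0.23202) = 0.5761

0.5761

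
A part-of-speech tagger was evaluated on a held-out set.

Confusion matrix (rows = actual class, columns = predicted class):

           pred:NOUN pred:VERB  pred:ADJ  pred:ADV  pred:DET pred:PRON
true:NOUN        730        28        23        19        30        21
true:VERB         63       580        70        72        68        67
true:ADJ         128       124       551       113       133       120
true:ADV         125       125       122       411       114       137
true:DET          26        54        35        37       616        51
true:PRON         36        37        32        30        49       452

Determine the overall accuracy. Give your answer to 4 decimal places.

0.6152

Accuracy = trace / total = (730+580+551+411+616+452=3340) / 5429 = 3340/5429 = 0.6152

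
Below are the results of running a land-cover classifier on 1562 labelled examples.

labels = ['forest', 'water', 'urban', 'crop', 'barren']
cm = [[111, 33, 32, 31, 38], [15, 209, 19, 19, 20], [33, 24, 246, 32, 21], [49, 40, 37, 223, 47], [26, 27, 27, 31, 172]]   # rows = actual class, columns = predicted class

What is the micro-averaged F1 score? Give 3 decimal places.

Micro-averaging pools counts across classes: ΣTP=961, ΣFP=601, ΣFN=601.
Micro-F1 score = 2·TP/(2·TP+FP+FN) on pooled counts = 0.615 (equals overall accuracy in single-label multiclass).

0.615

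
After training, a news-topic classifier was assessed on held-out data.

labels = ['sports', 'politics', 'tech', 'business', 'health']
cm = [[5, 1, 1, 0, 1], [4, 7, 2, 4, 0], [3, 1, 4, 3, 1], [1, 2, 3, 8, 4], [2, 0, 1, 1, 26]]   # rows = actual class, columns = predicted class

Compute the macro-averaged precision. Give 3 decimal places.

Per-class precision (TP/(TP+FP)):
  sports: TP=5, FP=4+3+1+2=10 → 5/15 = 0.3333
  politics: TP=7, FP=1+1+2+0=4 → 7/11 = 0.6364
  tech: TP=4, FP=1+2+3+1=7 → 4/11 = 0.3636
  business: TP=8, FP=0+4+3+1=8 → 8/16 = 0.5000
  health: TP=26, FP=1+0+1+4=6 → 26/32 = 0.8125
Macro-precision = mean = (0.3333 + 0.6364 + 0.3636 + 0.5000 + 0.8125) / 5 = 0.529

0.529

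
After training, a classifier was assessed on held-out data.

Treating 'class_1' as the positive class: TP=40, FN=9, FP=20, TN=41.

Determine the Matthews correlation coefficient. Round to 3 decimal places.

0.488

MCC = (TP·TN − FP·FN) / √((TP+FP)(TP+FN)(TN+FP)(TN+FN))
Numerator = 40·41 − 20·9 = 1460
Denominator = √(60·49·61·50) = √8967000 = 2994.4949
MCC = 1460 / 2994.4949 = 0.488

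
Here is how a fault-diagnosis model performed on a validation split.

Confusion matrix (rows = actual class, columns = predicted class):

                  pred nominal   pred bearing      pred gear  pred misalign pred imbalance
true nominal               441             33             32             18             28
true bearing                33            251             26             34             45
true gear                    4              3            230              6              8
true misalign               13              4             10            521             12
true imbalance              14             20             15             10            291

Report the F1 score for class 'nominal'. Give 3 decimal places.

0.834

One-vs-rest for 'nominal': TP = diagonal; FP = other classes predicted 'nominal'; FN = 'nominal' predicted as other.
F1 score = 2·TP/(2·TP+FP+FN).
nominal: TP=441, FP=33+4+13+14=64, FN=33+32+18+28=111 → 882/1057 = 0.8344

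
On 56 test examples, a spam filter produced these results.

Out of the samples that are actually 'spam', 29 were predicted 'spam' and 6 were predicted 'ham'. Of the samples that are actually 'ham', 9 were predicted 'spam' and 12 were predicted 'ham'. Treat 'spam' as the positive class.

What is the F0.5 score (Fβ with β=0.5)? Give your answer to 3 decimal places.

0.775

Fβ = (1+β²)·TP / ((1+β²)·TP + β²·FN + FP), with β²=1/4
= 1.25·29 / (1.25·29 + 0.25·6 + 9) = 0.775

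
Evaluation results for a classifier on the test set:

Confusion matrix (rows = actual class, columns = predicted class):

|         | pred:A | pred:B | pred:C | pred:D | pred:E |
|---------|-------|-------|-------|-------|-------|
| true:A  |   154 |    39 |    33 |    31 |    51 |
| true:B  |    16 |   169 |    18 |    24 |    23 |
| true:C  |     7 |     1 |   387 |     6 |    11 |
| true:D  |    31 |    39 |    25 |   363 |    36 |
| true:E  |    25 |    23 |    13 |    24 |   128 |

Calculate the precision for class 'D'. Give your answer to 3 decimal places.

One-vs-rest for 'D': TP = diagonal; FP = other classes predicted 'D'; FN = 'D' predicted as other.
precision = TP/(TP+FP).
D: TP=363, FP=31+24+6+24=85 → 363/448 = 0.8103

0.810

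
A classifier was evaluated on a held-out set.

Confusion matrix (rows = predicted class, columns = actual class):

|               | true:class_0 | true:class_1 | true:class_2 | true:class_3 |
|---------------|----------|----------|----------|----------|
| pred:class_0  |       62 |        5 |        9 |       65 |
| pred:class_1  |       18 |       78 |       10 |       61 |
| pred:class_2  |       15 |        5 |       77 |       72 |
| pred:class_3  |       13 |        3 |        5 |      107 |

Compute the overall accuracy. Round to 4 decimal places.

Accuracy = trace / total = (62+78+77+107=324) / 605 = 324/605 = 0.5355

0.5355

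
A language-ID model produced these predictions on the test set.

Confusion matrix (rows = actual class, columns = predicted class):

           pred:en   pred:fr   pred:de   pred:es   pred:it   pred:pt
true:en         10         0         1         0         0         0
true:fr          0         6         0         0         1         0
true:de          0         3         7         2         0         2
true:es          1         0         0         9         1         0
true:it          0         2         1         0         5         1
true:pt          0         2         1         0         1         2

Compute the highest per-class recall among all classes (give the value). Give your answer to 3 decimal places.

Per-class recall (TP/(TP+FN)):
  en: TP=10, FN=0+1+0+0+0=1 → 10/11 = 0.9091
  fr: TP=6, FN=0+0+0+1+0=1 → 6/7 = 0.8571
  de: TP=7, FN=0+3+2+0+2=7 → 7/14 = 0.5000
  es: TP=9, FN=1+0+0+1+0=2 → 9/11 = 0.8182
  it: TP=5, FN=0+2+1+0+1=4 → 5/9 = 0.5556
  pt: TP=2, FN=0+2+1+0+1=4 → 2/6 = 0.3333
Highest is class 'en' with recall = 0.909.

0.909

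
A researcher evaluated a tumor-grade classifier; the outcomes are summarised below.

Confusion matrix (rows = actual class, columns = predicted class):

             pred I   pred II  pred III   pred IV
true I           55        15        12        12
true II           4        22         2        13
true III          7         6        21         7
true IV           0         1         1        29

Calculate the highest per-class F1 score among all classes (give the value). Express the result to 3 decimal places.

0.688

Per-class F1 score (2·TP/(2·TP+FP+FN)):
  I: TP=55, FP=4+7+0=11, FN=15+12+12=39 → 110/160 = 0.6875
  II: TP=22, FP=15+6+1=22, FN=4+2+13=19 → 44/85 = 0.5176
  III: TP=21, FP=12+2+1=15, FN=7+6+7=20 → 42/77 = 0.5455
  IV: TP=29, FP=12+13+7=32, FN=0+1+1=2 → 58/92 = 0.6304
Highest is class 'I' with F1 score = 0.688.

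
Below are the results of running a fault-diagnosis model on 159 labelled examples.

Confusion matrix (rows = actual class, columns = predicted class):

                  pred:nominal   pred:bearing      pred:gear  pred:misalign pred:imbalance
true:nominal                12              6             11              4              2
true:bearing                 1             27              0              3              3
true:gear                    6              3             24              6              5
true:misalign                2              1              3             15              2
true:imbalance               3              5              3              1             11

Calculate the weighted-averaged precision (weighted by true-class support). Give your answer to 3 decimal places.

0.554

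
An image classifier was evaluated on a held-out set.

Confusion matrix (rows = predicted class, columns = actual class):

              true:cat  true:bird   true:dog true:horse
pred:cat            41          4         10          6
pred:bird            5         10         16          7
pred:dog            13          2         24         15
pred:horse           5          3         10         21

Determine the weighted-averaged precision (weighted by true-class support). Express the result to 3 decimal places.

0.526

Per-class precision (TP/(TP+FP)):
  cat: TP=41, FP=4+10+6=20 → 41/61 = 0.6721
  bird: TP=10, FP=5+16+7=28 → 10/38 = 0.2632
  dog: TP=24, FP=13+2+15=30 → 24/54 = 0.4444
  horse: TP=21, FP=5+3+10=18 → 21/39 = 0.5385
Weighted-precision = Σ (supportᵢ/N)·precisionᵢ with N=192: (64/192)·0.6721 + (19/192)·0.2632 + (60/192)·0.4444 + (49/192)·0.5385 = 0.526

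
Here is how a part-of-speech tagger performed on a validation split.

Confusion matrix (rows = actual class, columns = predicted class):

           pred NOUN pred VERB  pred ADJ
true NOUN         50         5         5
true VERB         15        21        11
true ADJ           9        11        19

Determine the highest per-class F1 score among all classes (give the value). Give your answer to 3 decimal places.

Per-class F1 score (2·TP/(2·TP+FP+FN)):
  NOUN: TP=50, FP=15+9=24, FN=5+5=10 → 100/134 = 0.7463
  VERB: TP=21, FP=5+11=16, FN=15+11=26 → 42/84 = 0.5000
  ADJ: TP=19, FP=5+11=16, FN=9+11=20 → 38/74 = 0.5135
Highest is class 'NOUN' with F1 score = 0.746.

0.746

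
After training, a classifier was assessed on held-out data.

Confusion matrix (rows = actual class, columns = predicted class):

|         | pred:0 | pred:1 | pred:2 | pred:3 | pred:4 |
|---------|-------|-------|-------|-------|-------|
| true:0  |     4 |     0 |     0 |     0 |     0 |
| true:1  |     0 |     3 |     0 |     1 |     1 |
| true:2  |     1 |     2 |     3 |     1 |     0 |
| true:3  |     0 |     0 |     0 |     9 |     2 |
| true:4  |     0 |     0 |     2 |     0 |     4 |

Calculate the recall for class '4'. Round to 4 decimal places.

recall = TP/(TP+FN).
4: TP=4, FN=0+0+2+0=2 → 4/6 = 0.66667

0.6667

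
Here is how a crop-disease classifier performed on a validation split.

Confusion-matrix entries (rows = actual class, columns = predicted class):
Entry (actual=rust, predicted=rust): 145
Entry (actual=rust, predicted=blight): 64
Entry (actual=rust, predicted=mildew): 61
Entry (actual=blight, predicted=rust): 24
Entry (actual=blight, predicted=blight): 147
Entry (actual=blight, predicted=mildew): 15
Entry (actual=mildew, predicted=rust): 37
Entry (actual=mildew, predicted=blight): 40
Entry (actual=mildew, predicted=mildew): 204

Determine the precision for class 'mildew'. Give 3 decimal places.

Treat 'mildew' as positive and all other classes as negative.
precision = TP/(TP+FP).
mildew: TP=204, FP=61+15=76 → 204/280 = 0.7286

0.729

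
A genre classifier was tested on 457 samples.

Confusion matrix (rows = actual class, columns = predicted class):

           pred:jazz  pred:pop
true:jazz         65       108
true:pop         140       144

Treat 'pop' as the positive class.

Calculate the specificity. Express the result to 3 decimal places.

Specificity = TN/(TN+FP) = 65/(65+108) = 0.376

0.376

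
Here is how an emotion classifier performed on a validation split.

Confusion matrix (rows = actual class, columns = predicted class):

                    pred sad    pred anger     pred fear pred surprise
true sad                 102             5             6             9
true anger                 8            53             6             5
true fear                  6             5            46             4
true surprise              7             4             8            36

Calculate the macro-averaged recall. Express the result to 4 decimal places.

0.7452

Per-class recall (TP/(TP+FN)):
  sad: TP=102, FN=5+6+9=20 → 102/122 = 0.83607
  anger: TP=53, FN=8+6+5=19 → 53/72 = 0.73611
  fear: TP=46, FN=6+5+4=15 → 46/61 = 0.75410
  surprise: TP=36, FN=7+4+8=19 → 36/55 = 0.65455
Macro-recall = mean = (0.83607 + 0.73611 + 0.75410 + 0.65455) / 4 = 0.7452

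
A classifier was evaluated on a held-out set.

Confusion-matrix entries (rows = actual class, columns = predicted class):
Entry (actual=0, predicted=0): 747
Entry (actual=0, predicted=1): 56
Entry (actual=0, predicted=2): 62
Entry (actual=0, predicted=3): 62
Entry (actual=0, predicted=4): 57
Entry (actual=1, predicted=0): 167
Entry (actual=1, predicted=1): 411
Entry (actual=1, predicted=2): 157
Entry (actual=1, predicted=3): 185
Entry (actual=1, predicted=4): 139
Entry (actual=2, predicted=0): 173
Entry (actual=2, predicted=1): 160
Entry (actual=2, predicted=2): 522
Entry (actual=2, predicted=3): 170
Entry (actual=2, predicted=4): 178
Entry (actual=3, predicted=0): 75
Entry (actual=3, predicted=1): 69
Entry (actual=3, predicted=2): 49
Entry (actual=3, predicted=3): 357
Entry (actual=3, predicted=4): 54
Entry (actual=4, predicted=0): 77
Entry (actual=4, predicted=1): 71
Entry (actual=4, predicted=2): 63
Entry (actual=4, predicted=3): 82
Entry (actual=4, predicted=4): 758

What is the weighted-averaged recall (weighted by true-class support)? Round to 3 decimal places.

0.570

Per-class recall (TP/(TP+FN)):
  0: TP=747, FN=56+62+62+57=237 → 747/984 = 0.7591
  1: TP=411, FN=167+157+185+139=648 → 411/1059 = 0.3881
  2: TP=522, FN=173+160+170+178=681 → 522/1203 = 0.4339
  3: TP=357, FN=75+69+49+54=247 → 357/604 = 0.5911
  4: TP=758, FN=77+71+63+82=293 → 758/1051 = 0.7212
Weighted-recall = Σ (supportᵢ/N)·recallᵢ with N=4901: (984/4901)·0.7591 + (1059/4901)·0.3881 + (1203/4901)·0.4339 + (604/4901)·0.5911 + (1051/4901)·0.7212 = 0.570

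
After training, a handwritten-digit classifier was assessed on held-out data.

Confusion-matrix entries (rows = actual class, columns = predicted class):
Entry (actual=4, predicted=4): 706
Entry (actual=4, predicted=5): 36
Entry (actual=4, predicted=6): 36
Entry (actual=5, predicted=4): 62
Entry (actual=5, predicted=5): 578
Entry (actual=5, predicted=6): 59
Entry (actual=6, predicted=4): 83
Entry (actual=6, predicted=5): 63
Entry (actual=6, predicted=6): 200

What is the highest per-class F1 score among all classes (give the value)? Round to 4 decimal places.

0.8668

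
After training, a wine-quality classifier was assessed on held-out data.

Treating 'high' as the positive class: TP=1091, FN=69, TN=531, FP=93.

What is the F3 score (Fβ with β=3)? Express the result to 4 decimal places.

0.9386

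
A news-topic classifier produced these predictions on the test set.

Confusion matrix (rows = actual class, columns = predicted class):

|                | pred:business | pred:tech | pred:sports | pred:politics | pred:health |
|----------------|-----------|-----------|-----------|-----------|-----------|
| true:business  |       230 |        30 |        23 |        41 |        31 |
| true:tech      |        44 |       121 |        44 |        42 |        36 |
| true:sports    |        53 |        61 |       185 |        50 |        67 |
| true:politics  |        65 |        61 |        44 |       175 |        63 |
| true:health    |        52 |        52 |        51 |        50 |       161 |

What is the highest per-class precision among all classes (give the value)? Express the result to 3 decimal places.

0.533

Per-class precision (TP/(TP+FP)):
  business: TP=230, FP=44+53+65+52=214 → 230/444 = 0.5180
  tech: TP=121, FP=30+61+61+52=204 → 121/325 = 0.3723
  sports: TP=185, FP=23+44+44+51=162 → 185/347 = 0.5331
  politics: TP=175, FP=41+42+50+50=183 → 175/358 = 0.4888
  health: TP=161, FP=31+36+67+63=197 → 161/358 = 0.4497
Highest is class 'sports' with precision = 0.533.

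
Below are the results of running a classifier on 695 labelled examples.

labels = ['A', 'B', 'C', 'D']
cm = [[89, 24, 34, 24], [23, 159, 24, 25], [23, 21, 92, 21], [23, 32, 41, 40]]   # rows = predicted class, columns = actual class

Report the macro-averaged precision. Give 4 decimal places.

0.5222

Per-class precision (TP/(TP+FP)):
  A: TP=89, FP=24+34+24=82 → 89/171 = 0.52047
  B: TP=159, FP=23+24+25=72 → 159/231 = 0.68831
  C: TP=92, FP=23+21+21=65 → 92/157 = 0.58599
  D: TP=40, FP=23+32+41=96 → 40/136 = 0.29412
Macro-precision = mean = (0.52047 + 0.68831 + 0.58599 + 0.29412) / 4 = 0.5222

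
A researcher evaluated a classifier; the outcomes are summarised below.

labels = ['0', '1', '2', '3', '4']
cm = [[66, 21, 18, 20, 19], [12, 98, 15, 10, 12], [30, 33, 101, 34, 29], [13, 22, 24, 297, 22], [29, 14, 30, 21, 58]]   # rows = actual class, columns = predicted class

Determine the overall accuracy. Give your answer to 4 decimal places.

Accuracy = trace / total = (66+98+101+297+58=620) / 1048 = 620/1048 = 0.5916

0.5916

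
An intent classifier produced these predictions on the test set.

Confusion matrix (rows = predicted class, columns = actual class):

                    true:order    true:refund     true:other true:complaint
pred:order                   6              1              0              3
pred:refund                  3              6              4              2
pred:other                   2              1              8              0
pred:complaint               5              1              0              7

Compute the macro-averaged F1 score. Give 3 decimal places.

0.554

Per-class F1 score (2·TP/(2·TP+FP+FN)):
  order: TP=6, FP=1+0+3=4, FN=3+2+5=10 → 12/26 = 0.4615
  refund: TP=6, FP=3+4+2=9, FN=1+1+1=3 → 12/24 = 0.5000
  other: TP=8, FP=2+1+0=3, FN=0+4+0=4 → 16/23 = 0.6957
  complaint: TP=7, FP=5+1+0=6, FN=3+2+0=5 → 14/25 = 0.5600
Macro-F1 score = mean = (0.4615 + 0.5000 + 0.6957 + 0.5600) / 4 = 0.554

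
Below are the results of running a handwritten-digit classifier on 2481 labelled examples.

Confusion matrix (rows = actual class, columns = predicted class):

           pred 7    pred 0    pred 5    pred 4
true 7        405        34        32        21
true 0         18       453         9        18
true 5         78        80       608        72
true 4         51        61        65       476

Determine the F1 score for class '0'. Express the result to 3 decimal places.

One-vs-rest for '0': TP = diagonal; FP = other classes predicted '0'; FN = '0' predicted as other.
F1 score = 2·TP/(2·TP+FP+FN).
0: TP=453, FP=34+80+61=175, FN=18+9+18=45 → 906/1126 = 0.8046

0.805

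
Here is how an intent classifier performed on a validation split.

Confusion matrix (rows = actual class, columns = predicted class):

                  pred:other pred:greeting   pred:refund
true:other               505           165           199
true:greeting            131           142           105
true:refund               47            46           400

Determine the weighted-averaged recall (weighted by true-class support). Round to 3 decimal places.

Per-class recall (TP/(TP+FN)):
  other: TP=505, FN=165+199=364 → 505/869 = 0.5811
  greeting: TP=142, FN=131+105=236 → 142/378 = 0.3757
  refund: TP=400, FN=47+46=93 → 400/493 = 0.8114
Weighted-recall = Σ (supportᵢ/N)·recallᵢ with N=1740: (869/1740)·0.5811 + (378/1740)·0.3757 + (493/1740)·0.8114 = 0.602

0.602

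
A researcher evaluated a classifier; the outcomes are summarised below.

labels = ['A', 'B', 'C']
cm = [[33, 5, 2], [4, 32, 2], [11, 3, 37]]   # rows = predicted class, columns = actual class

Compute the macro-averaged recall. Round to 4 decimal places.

0.7966

Per-class recall (TP/(TP+FN)):
  A: TP=33, FN=4+11=15 → 33/48 = 0.68750
  B: TP=32, FN=5+3=8 → 32/40 = 0.80000
  C: TP=37, FN=2+2=4 → 37/41 = 0.90244
Macro-recall = mean = (0.68750 + 0.80000 + 0.90244) / 3 = 0.7966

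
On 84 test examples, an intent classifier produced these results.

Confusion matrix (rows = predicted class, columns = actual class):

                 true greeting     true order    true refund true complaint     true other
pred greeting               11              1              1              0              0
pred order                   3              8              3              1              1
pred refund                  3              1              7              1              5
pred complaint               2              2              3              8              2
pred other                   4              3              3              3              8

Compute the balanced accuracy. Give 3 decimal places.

Balanced accuracy = mean of per-class recall.
  greeting: recall = 11/23 = 0.4783
  order: recall = 8/15 = 0.5333
  refund: recall = 7/17 = 0.4118
  complaint: recall = 8/13 = 0.6154
  other: recall = 8/16 = 0.5000
Mean = (0.4783 + 0.5333 + 0.4118 + 0.6154 + 0.5000) / 5 = 0.508

0.508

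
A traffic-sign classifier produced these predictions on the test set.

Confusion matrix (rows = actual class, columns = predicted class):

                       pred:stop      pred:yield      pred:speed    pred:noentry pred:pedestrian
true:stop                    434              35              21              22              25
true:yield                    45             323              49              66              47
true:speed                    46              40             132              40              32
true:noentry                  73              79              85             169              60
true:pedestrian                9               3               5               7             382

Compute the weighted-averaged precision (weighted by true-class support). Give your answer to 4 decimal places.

0.6347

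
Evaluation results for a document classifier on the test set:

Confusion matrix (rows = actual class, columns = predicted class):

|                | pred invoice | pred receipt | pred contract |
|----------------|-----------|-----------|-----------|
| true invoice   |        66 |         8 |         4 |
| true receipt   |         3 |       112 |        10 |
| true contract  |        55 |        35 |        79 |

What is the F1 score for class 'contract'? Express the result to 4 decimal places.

0.6031

One-vs-rest for 'contract': TP = diagonal; FP = other classes predicted 'contract'; FN = 'contract' predicted as other.
F1 score = 2·TP/(2·TP+FP+FN).
contract: TP=79, FP=4+10=14, FN=55+35=90 → 158/262 = 0.60305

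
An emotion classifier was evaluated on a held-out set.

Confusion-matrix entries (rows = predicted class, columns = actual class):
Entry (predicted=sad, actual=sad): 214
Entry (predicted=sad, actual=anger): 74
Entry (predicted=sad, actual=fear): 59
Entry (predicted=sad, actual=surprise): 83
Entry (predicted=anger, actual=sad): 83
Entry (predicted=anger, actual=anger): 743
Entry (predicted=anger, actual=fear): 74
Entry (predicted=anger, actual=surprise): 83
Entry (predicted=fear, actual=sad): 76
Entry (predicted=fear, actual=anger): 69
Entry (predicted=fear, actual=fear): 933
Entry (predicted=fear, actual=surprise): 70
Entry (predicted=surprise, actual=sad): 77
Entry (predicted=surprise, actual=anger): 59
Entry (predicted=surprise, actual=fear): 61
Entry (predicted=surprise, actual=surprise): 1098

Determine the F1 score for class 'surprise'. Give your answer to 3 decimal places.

0.835

One-vs-rest for 'surprise': TP = diagonal; FP = other classes predicted 'surprise'; FN = 'surprise' predicted as other.
F1 score = 2·TP/(2·TP+FP+FN).
surprise: TP=1098, FP=77+59+61=197, FN=83+83+70=236 → 2196/2629 = 0.8353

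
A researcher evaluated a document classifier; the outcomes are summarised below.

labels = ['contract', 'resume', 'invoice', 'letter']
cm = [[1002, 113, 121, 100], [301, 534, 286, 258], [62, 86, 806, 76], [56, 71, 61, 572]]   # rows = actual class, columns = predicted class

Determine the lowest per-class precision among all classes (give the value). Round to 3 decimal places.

Per-class precision (TP/(TP+FP)):
  contract: TP=1002, FP=301+62+56=419 → 1002/1421 = 0.7051
  resume: TP=534, FP=113+86+71=270 → 534/804 = 0.6642
  invoice: TP=806, FP=121+286+61=468 → 806/1274 = 0.6327
  letter: TP=572, FP=100+258+76=434 → 572/1006 = 0.5686
Lowest is class 'letter' with precision = 0.569.

0.569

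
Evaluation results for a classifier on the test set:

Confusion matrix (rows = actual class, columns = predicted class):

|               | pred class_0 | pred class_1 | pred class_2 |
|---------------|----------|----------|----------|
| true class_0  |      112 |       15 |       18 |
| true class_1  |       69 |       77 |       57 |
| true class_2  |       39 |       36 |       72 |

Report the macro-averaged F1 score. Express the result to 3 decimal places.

0.523

Per-class F1 score (2·TP/(2·TP+FP+FN)):
  class_0: TP=112, FP=69+39=108, FN=15+18=33 → 224/365 = 0.6137
  class_1: TP=77, FP=15+36=51, FN=69+57=126 → 154/331 = 0.4653
  class_2: TP=72, FP=18+57=75, FN=39+36=75 → 144/294 = 0.4898
Macro-F1 score = mean = (0.6137 + 0.4653 + 0.4898) / 3 = 0.523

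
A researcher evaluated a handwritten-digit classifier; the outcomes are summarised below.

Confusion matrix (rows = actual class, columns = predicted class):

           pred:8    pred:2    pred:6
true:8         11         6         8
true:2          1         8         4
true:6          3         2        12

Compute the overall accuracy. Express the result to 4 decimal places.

Accuracy = trace / total = (11+8+12=31) / 55 = 31/55 = 0.5636

0.5636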